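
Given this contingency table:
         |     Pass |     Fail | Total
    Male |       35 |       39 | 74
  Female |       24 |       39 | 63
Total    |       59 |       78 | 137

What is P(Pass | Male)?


P(Pass | Male) = 35/(35+39) = 35/74

P(Pass|Male) = 35/74 ≈ 47.30%


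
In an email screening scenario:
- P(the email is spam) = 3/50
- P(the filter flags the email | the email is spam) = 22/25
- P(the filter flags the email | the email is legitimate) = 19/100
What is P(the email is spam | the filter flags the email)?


Using Bayes' theorem:
P(A|B) = P(B|A)·P(A) / P(B)

P(the filter flags the email) = 22/25 × 3/50 + 19/100 × 47/50
= 33/625 + 893/5000 = 1157/5000

P(the email is spam|the filter flags the email) = (33/625) / (1157/5000) = 264/1157

P(the email is spam|the filter flags the email) = 264/1157 ≈ 22.82%


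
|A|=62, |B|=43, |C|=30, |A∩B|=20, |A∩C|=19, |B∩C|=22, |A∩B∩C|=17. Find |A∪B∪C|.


|A∪B∪C| = 62+43+30-20-19-22+17 = 91

|A∪B∪C| = 91


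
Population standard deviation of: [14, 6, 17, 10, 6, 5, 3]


Mean = 61/7
  (14-61/7)²=1369/49
  (6-61/7)²=361/49
  (17-61/7)²=3364/49
  (10-61/7)²=81/49
  (6-61/7)²=361/49
  (5-61/7)²=676/49
  (3-61/7)²=1600/49
Σ(x-μ)² = 1116/7
σ² = (1116/7)/7 = 1116/49

σ = √(1116/49) ≈ 4.7724


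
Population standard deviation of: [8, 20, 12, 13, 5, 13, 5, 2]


Mean = 78/8 = 39/4
  (8-39/4)²=49/16
  (20-39/4)²=1681/16
  (12-39/4)²=81/16
  (13-39/4)²=169/16
  (5-39/4)²=361/16
  (13-39/4)²=169/16
  (5-39/4)²=361/16
  (2-39/4)²=961/16
Σ(x-μ)² = 479/2
σ² = (479/2)/8 = 479/16

σ = √(479/16) ≈ 5.4715


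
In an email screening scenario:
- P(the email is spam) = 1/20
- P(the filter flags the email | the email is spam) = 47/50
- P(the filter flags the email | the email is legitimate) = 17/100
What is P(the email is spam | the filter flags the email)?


Using Bayes' theorem:
P(A|B) = P(B|A)·P(A) / P(B)

P(the filter flags the email) = 47/50 × 1/20 + 17/100 × 19/20
= 47/1000 + 323/2000 = 417/2000

P(the email is spam|the filter flags the email) = (47/1000) / (417/2000) = 94/417

P(the email is spam|the filter flags the email) = 94/417 ≈ 22.54%


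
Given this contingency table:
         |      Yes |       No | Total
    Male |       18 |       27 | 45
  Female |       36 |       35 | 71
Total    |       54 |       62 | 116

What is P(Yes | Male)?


P(Yes | Male) = 18/(18+27) = 18/45 = 2/5

P(Yes|Male) = 2/5 ≈ 40.00%


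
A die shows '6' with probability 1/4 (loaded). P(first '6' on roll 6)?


Geometric: P(X=6) = (1-p)^(k-1)×p = (3/4)^5×1/4 = 243/4096

P(X=6) = 243/4096 ≈ 5.93%


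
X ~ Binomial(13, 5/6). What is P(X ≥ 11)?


P(X ≥ 11) = Σ P(X=i) for i=11..13
P(X=11) = 634765625/2176782336
P(X=12) = 3173828125/13060694016
P(X=13) = 1220703125/13060694016
Sum = 341796875/544195584

P(X ≥ 11) = 341796875/544195584 ≈ 62.81%


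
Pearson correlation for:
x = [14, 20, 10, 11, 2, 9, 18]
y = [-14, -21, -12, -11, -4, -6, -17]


n=7, Σx=84, Σy=-85, Σxy=-1225, Σx²=1226, Σy²=1243
r = (7×(-1225) - 84×(-85))/√((7×1226 - 84²)(7×1243 - (-85)²))
= -1435/√(1526×1476) = -1435/√2252376 ≈ -1435/1500.7918 ≈ -0.9562

r ≈ -0.9562


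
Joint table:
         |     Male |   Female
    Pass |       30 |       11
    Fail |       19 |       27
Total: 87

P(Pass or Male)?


P(Pass∨Male) = P(Pass) + P(Male) - P(Pass∧Male)
= (41 + 49 - 30)/87 = 60/87 = 20/29

P = 20/29 ≈ 68.97%


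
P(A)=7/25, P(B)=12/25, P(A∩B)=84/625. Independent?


P(A)×P(B) = 84/625
P(A∩B) = 84/625
Equal ✓ → Independent

Yes, independent


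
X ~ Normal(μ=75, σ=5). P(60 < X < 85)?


z₁=(60-75)/5=-3.0, z₂=(85-75)/5=2.0
P = Φ(2.0) - Φ(-3.0) = 0.977250 - 0.001350 = 0.975900 ≈ 0.9759

P(60 < X < 85) ≈ 0.9759


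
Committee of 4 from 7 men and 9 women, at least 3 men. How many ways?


Count by #men:
  3M,1W: C(7,3)×C(9,1)=315
  4M,0W: C(7,4)×C(9,0)=35
Total = 350

350


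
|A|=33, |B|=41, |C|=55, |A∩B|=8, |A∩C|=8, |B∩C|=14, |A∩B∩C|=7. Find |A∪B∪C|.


|A∪B∪C| = 33+41+55-8-8-14+7 = 106

|A∪B∪C| = 106


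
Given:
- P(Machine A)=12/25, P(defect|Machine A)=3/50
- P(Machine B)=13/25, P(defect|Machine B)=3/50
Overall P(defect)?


P(B) = Σ P(B|Aᵢ)×P(Aᵢ)
  3/50×12/25 = 18/625
  3/50×13/25 = 39/1250
Sum = 3/50

P(defect) = 3/50 ≈ 6.00%


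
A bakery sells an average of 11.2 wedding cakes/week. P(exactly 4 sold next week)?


Poisson(λ=11.2): P(X=4) = e^(-λ)×λ^k/k!
= e^(-11.2) × 11.2^4 / 4!
≈ 1.367419607e-05 × 15735.1936 / 24 ≈ 0.008965

P(X=4) ≈ 0.008965 ≈ 0.90%


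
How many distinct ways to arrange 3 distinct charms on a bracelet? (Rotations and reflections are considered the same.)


Free circular arrangements: rotations and reflections both identified.
(n-1)!/2 = 2!/2 = 2/2 = 1

1


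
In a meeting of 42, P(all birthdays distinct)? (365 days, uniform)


P(all different) = Π(365-i)/365 for i=0..41
= (365/365)×(364/365)×...×(324/365)
= 0.085970

P ≈ 0.0860 ≈ 8.60%


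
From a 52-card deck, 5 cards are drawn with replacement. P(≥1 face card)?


P(not a face card) = 40/52 = 10/13
P(none in 5 draws) = (10/13)^5 = 100000/371293
P(≥1 face card) = 1 - 100000/371293 = 271293/371293

P = 271293/371293 ≈ 73.07%


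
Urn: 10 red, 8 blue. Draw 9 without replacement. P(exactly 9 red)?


Hypergeometric: C(10,9)×C(8,0)/C(18,9)
= 10×1/48620 = 1/4862

P(X=9) = 1/4862 ≈ 0.02%


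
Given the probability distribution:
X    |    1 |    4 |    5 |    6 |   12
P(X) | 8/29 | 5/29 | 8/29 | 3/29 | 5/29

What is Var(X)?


E[X] = 146/29
E[X²] = 1116/29
Var(X) = E[X²] - (E[X])² = 1116/29 - 21316/841 = 11048/841

Var(X) = 11048/841 ≈ 13.1367


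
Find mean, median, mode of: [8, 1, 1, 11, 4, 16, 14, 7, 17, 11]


Sorted: [1, 1, 4, 7, 8, 11, 11, 14, 16, 17]
Mean = 90/10 = 9
Median = 19/2
Freq: {8: 1, 1: 2, 11: 2, 4: 1, 16: 1, 14: 1, 7: 1, 17: 1}
Mode: [1, 11]

Mean=9, Median=19/2, Mode=[1, 11]


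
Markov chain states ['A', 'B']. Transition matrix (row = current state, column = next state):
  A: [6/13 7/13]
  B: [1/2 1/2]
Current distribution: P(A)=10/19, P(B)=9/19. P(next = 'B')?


P(next=B) = Σᵢ P(now=i)×P(i→B)
= 10/19×7/13 + 9/19×1/2
= 70/247 + 9/38 = 257/494

P = 257/494 ≈ 0.5202


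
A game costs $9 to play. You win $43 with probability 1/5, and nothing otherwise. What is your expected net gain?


E[gain] = (43-9)×1/5 + (-9)×4/5
= 34/5 - 36/5 = -2/5

Expected net gain = $-2/5 ≈ $-0.40


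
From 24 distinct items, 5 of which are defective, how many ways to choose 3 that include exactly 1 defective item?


Choose 1 of the 5 defective items and 2 of the other 19 items:
C(5,1)×C(19,2) = 5×171 = 855

855


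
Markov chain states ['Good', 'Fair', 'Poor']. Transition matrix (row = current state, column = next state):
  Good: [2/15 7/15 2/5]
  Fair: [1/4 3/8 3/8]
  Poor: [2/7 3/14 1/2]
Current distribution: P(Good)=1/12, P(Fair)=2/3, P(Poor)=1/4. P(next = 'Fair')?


P(next=Fair) = Σᵢ P(now=i)×P(i→Fair)
= 1/12×7/15 + 2/3×3/8 + 1/4×3/14
= 7/180 + 1/4 + 3/56 = 863/2520

P = 863/2520 ≈ 0.3425


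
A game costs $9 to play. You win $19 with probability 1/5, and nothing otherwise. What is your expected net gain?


E[gain] = (19-9)×1/5 + (-9)×4/5
= 2 - 36/5 = -26/5

Expected net gain = $-26/5 ≈ $-5.20


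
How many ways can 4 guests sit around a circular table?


Circular arrangements of 4 distinct objects: fix one position to break rotational symmetry.
(n-1)! = 3! = 6

6


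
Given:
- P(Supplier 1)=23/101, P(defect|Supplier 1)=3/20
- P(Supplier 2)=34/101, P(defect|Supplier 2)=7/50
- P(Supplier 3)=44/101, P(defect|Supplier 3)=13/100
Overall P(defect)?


P(B) = Σ P(B|Aᵢ)×P(Aᵢ)
  3/20×23/101 = 69/2020
  7/50×34/101 = 119/2525
  13/100×44/101 = 143/2525
Sum = 1393/10100

P(defect) = 1393/10100 ≈ 13.79%


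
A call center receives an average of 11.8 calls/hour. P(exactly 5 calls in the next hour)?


Poisson(λ=11.8): P(X=5) = e^(-λ)×λ^k/k!
= e^(-11.8) × 11.8^5 / 5!
≈ 7.504557915e-06 × 228775.77568 / 120 ≈ 0.014307

P(X=5) ≈ 0.014307 ≈ 1.43%


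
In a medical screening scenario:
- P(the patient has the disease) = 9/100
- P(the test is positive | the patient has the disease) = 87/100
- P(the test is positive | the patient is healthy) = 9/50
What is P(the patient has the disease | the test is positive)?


Using Bayes' theorem:
P(A|B) = P(B|A)·P(A) / P(B)

P(the test is positive) = 87/100 × 9/100 + 9/50 × 91/100
= 783/10000 + 819/5000 = 2421/10000

P(the patient has the disease|the test is positive) = (783/10000) / (2421/10000) = 87/269

P(the patient has the disease|the test is positive) = 87/269 ≈ 32.34%


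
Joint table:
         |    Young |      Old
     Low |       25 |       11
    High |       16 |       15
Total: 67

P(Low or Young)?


P(Low∨Young) = P(Low) + P(Young) - P(Low∧Young)
= (36 + 41 - 25)/67 = 52/67

P = 52/67 ≈ 77.61%


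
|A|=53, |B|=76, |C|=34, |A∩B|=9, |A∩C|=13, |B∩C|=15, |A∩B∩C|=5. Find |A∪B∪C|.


|A∪B∪C| = 53+76+34-9-13-15+5 = 131

|A∪B∪C| = 131


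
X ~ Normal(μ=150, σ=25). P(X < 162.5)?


z = (162.5-150)/25 = 0.5
P(Z < 0.5) = 0.6915

P(X < 162.5) ≈ 0.6915


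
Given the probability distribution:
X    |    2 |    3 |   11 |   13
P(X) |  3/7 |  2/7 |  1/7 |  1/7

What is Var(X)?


E[X] = 36/7
E[X²] = 320/7
Var(X) = E[X²] - (E[X])² = 320/7 - 1296/49 = 944/49

Var(X) = 944/49 ≈ 19.2653


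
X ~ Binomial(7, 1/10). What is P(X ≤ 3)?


P(X ≤ 3) = Σ P(X=i) for i=0..3
P(X=0) = 4782969/10000000
P(X=1) = 3720087/10000000
P(X=2) = 1240029/10000000
P(X=3) = 45927/2000000
Sum = 124659/125000

P(X ≤ 3) = 124659/125000 ≈ 99.73%


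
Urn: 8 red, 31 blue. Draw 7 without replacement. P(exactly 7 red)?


Hypergeometric: C(8,7)×C(31,0)/C(39,7)
= 8×1/15380937 = 8/15380937

P(X=7) = 8/15380937 ≈ 0.00%


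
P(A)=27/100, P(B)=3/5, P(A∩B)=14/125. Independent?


P(A)×P(B) = 81/500
P(A∩B) = 14/125
Not equal → NOT independent

No, not independent


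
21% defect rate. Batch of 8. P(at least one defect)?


P(all good) = (79/100)^8 = 1517108809906561/10000000000000000
P(≥1 defect) = 8482891190093439/10000000000000000

P = 8482891190093439/10000000000000000 ≈ 84.83%


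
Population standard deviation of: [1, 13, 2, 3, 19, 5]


Mean = 43/6
  (1-43/6)²=1369/36
  (13-43/6)²=1225/36
  (2-43/6)²=961/36
  (3-43/6)²=625/36
  (19-43/6)²=5041/36
  (5-43/6)²=169/36
Σ(x-μ)² = 1565/6
σ² = (1565/6)/6 = 1565/36

σ = √(1565/36) ≈ 6.5933


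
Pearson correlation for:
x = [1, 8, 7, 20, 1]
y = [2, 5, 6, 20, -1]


n=5, Σx=37, Σy=32, Σxy=483, Σx²=515, Σy²=466
r = (5×483 - 37×32)/√((5×515 - 37²)(5×466 - 32²))
= 1231/√(1206×1306) = 1231/√1575036 ≈ 1231/1255.0044 ≈ 0.9809

r ≈ 0.9809


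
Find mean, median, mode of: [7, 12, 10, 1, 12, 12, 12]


Sorted: [1, 7, 10, 12, 12, 12, 12]
Mean = 66/7
Median = 12
Freq: {7: 1, 12: 4, 10: 1, 1: 1}
Mode: [12]

Mean=66/7, Median=12, Mode=12


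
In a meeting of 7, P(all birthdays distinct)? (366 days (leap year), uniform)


P(all different) = Π(366-i)/366 for i=0..6
= (366/366)×(365/366)×...×(360/366)
= 0.943914

P ≈ 0.9439 ≈ 94.39%


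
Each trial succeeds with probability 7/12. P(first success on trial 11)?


Geometric: P(X=11) = (1-p)^(k-1)×p = (5/12)^10×7/12 = 68359375/743008370688

P(X=11) = 68359375/743008370688 ≈ 0.01%


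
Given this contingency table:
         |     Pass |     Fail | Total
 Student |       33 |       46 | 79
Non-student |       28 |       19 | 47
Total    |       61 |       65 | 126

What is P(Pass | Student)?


P(Pass | Student) = 33/(33+46) = 33/79

P(Pass|Student) = 33/79 ≈ 41.77%


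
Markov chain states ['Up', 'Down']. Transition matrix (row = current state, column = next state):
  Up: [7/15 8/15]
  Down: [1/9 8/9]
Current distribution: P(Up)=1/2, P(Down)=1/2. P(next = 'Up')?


P(next=Up) = Σᵢ P(now=i)×P(i→Up)
= 1/2×7/15 + 1/2×1/9
= 7/30 + 1/18 = 13/45

P = 13/45 ≈ 0.2889


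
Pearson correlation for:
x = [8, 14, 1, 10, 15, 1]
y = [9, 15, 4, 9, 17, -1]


n=6, Σx=49, Σy=53, Σxy=630, Σx²=587, Σy²=693
r = (6×630 - 49×53)/√((6×587 - 49²)(6×693 - 53²))
= 1183/√(1121×1349) = 1183/√1512229 ≈ 1183/1229.7272 ≈ 0.9620

r ≈ 0.9620


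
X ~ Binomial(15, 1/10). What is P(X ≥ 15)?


P(X ≥ 15) = Σ P(X=i) for i=15..15
P(X=15) = 1/1000000000000000
Sum = 1/1000000000000000

P(X ≥ 15) = 1/1000000000000000 ≈ 0.00%


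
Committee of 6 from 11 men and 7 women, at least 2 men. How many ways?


Count by #men:
  2M,4W: C(11,2)×C(7,4)=1925
  3M,3W: C(11,3)×C(7,3)=5775
  4M,2W: C(11,4)×C(7,2)=6930
  5M,1W: C(11,5)×C(7,1)=3234
  6M,0W: C(11,6)×C(7,0)=462
Total = 18326

18326


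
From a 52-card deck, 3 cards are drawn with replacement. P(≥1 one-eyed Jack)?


P(not a one-eyed Jack) = 50/52 = 25/26
P(none in 3 draws) = (25/26)^3 = 15625/17576
P(≥1 one-eyed Jack) = 1 - 15625/17576 = 1951/17576

P = 1951/17576 ≈ 11.10%


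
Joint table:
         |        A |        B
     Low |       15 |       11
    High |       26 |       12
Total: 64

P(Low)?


P(Low) = (15+11)/64 = 26/64 = 13/32

P(Low) = 13/32 ≈ 40.62%


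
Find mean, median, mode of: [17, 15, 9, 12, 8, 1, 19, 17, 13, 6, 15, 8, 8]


Sorted: [1, 6, 8, 8, 8, 9, 12, 13, 15, 15, 17, 17, 19]
Mean = 148/13
Median = 12
Freq: {17: 2, 15: 2, 9: 1, 12: 1, 8: 3, 1: 1, 19: 1, 13: 1, 6: 1}
Mode: [8]

Mean=148/13, Median=12, Mode=8


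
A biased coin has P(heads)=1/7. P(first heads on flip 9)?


Geometric: P(X=9) = (1-p)^(k-1)×p = (6/7)^8×1/7 = 1679616/40353607

P(X=9) = 1679616/40353607 ≈ 4.16%


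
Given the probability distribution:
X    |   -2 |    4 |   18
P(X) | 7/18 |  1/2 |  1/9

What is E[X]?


E[X] = Σ x·P(X=x)
= (-2)×(7/18) + (4)×(1/2) + (18)×(1/9)
= 29/9

E[X] = 29/9


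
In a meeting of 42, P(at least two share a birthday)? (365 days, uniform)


P(all different) = Π(365-i)/365 for i=0..41
= 0.085970
P(match) = 1 - 0.085970 = 0.914030

P ≈ 0.9140 ≈ 91.40%


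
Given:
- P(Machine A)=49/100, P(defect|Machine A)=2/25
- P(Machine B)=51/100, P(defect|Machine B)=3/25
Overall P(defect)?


P(B) = Σ P(B|Aᵢ)×P(Aᵢ)
  2/25×49/100 = 49/1250
  3/25×51/100 = 153/2500
Sum = 251/2500

P(defect) = 251/2500 ≈ 10.04%


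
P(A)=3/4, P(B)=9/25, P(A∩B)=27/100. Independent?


P(A)×P(B) = 27/100
P(A∩B) = 27/100
Equal ✓ → Independent

Yes, independent


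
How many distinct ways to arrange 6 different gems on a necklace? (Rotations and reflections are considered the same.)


Free circular arrangements: rotations and reflections both identified.
(n-1)!/2 = 5!/2 = 120/2 = 60

60


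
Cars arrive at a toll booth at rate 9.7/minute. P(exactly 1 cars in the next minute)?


Poisson(λ=9.7): P(X=1) = e^(-λ)×λ^k/k!
= e^(-9.7) × 9.7^1 / 1!
≈ 6.128349505e-05 × 9.7 / 1 ≈ 0.000594

P(X=1) ≈ 0.000594 ≈ 0.06%


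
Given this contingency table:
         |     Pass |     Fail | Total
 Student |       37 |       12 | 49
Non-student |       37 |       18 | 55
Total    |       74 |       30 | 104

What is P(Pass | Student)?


P(Pass | Student) = 37/(37+12) = 37/49

P(Pass|Student) = 37/49 ≈ 75.51%


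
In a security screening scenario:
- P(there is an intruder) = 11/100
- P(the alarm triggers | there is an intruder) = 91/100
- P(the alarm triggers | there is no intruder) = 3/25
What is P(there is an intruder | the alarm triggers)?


Using Bayes' theorem:
P(A|B) = P(B|A)·P(A) / P(B)

P(the alarm triggers) = 91/100 × 11/100 + 3/25 × 89/100
= 1001/10000 + 267/2500 = 2069/10000

P(there is an intruder|the alarm triggers) = (1001/10000) / (2069/10000) = 1001/2069

P(there is an intruder|the alarm triggers) = 1001/2069 ≈ 48.38%


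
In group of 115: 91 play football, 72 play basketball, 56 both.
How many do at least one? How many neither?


|A∪B| = 91+72-56 = 107
Neither = 115-107 = 8

At least one: 107; Neither: 8


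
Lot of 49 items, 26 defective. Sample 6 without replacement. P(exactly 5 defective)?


Hypergeometric: C(26,5)×C(23,1)/C(49,6)
= 65780×23/13983816 = 1495/13818

P(X=5) = 1495/13818 ≈ 10.82%


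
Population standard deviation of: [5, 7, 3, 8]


Mean = 23/4
  (5-23/4)²=9/16
  (7-23/4)²=25/16
  (3-23/4)²=121/16
  (8-23/4)²=81/16
Σ(x-μ)² = 59/4
σ² = (59/4)/4 = 59/16

σ = √(59/16) ≈ 1.9203


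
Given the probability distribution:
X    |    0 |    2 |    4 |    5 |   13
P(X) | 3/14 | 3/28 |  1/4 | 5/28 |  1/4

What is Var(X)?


E[X] = 75/14
E[X²] = 358/7
Var(X) = E[X²] - (E[X])² = 358/7 - 5625/196 = 4399/196

Var(X) = 4399/196 ≈ 22.4439


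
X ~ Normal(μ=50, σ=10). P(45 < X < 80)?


z₁=(45-50)/10=-0.5, z₂=(80-50)/10=3.0
P = Φ(3.0) - Φ(-0.5) = 0.998650 - 0.308538 = 0.690112 ≈ 0.6901

P(45 < X < 80) ≈ 0.6901


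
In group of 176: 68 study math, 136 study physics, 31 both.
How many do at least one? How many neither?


|A∪B| = 68+136-31 = 173
Neither = 176-173 = 3

At least one: 173; Neither: 3


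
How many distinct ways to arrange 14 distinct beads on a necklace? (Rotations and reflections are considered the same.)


Free circular arrangements: rotations and reflections both identified.
(n-1)!/2 = 13!/2 = 6227020800/2 = 3113510400

3113510400


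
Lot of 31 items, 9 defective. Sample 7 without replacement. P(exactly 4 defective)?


Hypergeometric: C(9,4)×C(22,3)/C(31,7)
= 126×1540/2629575 = 4312/58435

P(X=4) = 4312/58435 ≈ 7.38%


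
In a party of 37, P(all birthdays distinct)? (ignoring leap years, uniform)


P(all different) = Π(365-i)/365 for i=0..36
= (365/365)×(364/365)×...×(329/365)
= 0.151266

P ≈ 0.1513 ≈ 15.13%


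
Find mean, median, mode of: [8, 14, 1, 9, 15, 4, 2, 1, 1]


Sorted: [1, 1, 1, 2, 4, 8, 9, 14, 15]
Mean = 55/9
Median = 4
Freq: {8: 1, 14: 1, 1: 3, 9: 1, 15: 1, 4: 1, 2: 1}
Mode: [1]

Mean=55/9, Median=4, Mode=1


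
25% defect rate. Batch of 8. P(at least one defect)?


P(all good) = (3/4)^8 = 6561/65536
P(≥1 defect) = 58975/65536

P = 58975/65536 ≈ 89.99%


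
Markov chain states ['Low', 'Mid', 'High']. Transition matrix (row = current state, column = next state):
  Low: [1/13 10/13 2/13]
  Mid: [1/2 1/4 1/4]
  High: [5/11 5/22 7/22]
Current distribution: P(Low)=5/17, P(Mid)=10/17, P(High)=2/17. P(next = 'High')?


P(next=High) = Σᵢ P(now=i)×P(i→High)
= 5/17×2/13 + 10/17×1/4 + 2/17×7/22
= 10/221 + 5/34 + 7/187 = 1117/4862

P = 1117/4862 ≈ 0.2297


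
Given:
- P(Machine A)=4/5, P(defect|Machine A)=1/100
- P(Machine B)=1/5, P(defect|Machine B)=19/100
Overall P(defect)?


P(B) = Σ P(B|Aᵢ)×P(Aᵢ)
  1/100×4/5 = 1/125
  19/100×1/5 = 19/500
Sum = 23/500

P(defect) = 23/500 ≈ 4.60%


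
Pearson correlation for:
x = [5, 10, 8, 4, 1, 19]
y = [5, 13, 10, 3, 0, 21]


n=6, Σx=47, Σy=52, Σxy=646, Σx²=567, Σy²=744
r = (6×646 - 47×52)/√((6×567 - 47²)(6×744 - 52²))
= 1432/√(1193×1760) = 1432/√2099680 ≈ 1432/1449.0273 ≈ 0.9882

r ≈ 0.9882


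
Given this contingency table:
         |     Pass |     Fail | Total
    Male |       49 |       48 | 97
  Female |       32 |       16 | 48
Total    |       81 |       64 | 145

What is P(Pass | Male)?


P(Pass | Male) = 49/(49+48) = 49/97

P(Pass|Male) = 49/97 ≈ 50.52%


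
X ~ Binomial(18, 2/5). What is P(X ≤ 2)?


P(X ≤ 2) = Σ P(X=i) for i=0..2
P(X=0) = 387420489/3814697265625
P(X=1) = 4649045868/3814697265625
P(X=2) = 26344593252/3814697265625
Sum = 31381059609/3814697265625

P(X ≤ 2) = 31381059609/3814697265625 ≈ 0.82%


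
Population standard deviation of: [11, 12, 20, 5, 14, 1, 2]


Mean = 65/7
  (11-65/7)²=144/49
  (12-65/7)²=361/49
  (20-65/7)²=5625/49
  (5-65/7)²=900/49
  (14-65/7)²=1089/49
  (1-65/7)²=3364/49
  (2-65/7)²=2601/49
Σ(x-μ)² = 2012/7
σ² = (2012/7)/7 = 2012/49

σ = √(2012/49) ≈ 6.4079


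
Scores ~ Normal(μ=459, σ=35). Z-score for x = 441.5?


z = (x - μ)/σ = (441.5 - 459)/35 = -0.5

z = -0.5


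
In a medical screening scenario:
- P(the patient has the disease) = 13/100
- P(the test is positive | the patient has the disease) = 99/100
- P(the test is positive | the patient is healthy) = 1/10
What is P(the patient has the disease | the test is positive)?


Using Bayes' theorem:
P(A|B) = P(B|A)·P(A) / P(B)

P(the test is positive) = 99/100 × 13/100 + 1/10 × 87/100
= 1287/10000 + 87/1000 = 2157/10000

P(the patient has the disease|the test is positive) = (1287/10000) / (2157/10000) = 429/719

P(the patient has the disease|the test is positive) = 429/719 ≈ 59.67%


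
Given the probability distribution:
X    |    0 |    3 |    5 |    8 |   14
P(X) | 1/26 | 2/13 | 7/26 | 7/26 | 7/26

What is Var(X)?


E[X] = 201/26
E[X²] = 2031/26
Var(X) = E[X²] - (E[X])² = 2031/26 - 40401/676 = 12405/676

Var(X) = 12405/676 ≈ 18.3506


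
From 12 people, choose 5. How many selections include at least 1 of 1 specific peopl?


Complement: C(12,5) - C(11,5) = 792 - 462 = 330

330


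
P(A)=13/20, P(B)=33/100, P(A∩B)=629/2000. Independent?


P(A)×P(B) = 429/2000
P(A∩B) = 629/2000
Not equal → NOT independent

No, not independent


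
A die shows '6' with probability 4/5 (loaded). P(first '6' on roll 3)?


Geometric: P(X=3) = (1-p)^(k-1)×p = (1/5)^2×4/5 = 4/125

P(X=3) = 4/125 ≈ 3.20%


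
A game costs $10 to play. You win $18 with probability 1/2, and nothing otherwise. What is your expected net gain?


E[gain] = (18-10)×1/2 + (-10)×1/2
= 4 - 5 = -1

Expected net gain = $-1 ≈ $-1.00


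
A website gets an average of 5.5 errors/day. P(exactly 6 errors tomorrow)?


Poisson(λ=5.5): P(X=6) = e^(-λ)×λ^k/k!
= e^(-5.5) × 5.5^6 / 6!
≈ 0.004086771438 × 27680.640625 / 720 ≈ 0.157117

P(X=6) ≈ 0.157117 ≈ 15.71%


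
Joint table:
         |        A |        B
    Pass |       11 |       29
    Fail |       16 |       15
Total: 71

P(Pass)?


P(Pass) = (11+29)/71 = 40/71

P(Pass) = 40/71 ≈ 56.34%


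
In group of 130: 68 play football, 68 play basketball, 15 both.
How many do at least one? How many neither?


|A∪B| = 68+68-15 = 121
Neither = 130-121 = 9

At least one: 121; Neither: 9


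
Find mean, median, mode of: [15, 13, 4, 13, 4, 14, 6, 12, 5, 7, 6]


Sorted: [4, 4, 5, 6, 6, 7, 12, 13, 13, 14, 15]
Mean = 99/11 = 9
Median = 7
Freq: {15: 1, 13: 2, 4: 2, 14: 1, 6: 2, 12: 1, 5: 1, 7: 1}
Mode: [4, 6, 13]

Mean=9, Median=7, Mode=[4, 6, 13]


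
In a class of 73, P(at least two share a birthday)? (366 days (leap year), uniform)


P(all different) = Π(366-i)/366 for i=0..72
= 0.000449
P(match) = 1 - 0.000449 = 0.999551

P ≈ 0.9996 ≈ 99.96%


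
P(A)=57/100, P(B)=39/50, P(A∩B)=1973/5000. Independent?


P(A)×P(B) = 2223/5000
P(A∩B) = 1973/5000
Not equal → NOT independent

No, not independent


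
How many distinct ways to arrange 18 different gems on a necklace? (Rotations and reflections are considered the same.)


Free circular arrangements: rotations and reflections both identified.
(n-1)!/2 = 17!/2 = 355687428096000/2 = 177843714048000

177843714048000


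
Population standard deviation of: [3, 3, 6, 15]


Mean = 27/4
  (3-27/4)²=225/16
  (3-27/4)²=225/16
  (6-27/4)²=9/16
  (15-27/4)²=1089/16
Σ(x-μ)² = 387/4
σ² = (387/4)/4 = 387/16

σ = √(387/16) ≈ 4.9181


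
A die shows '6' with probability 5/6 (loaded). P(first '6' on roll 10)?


Geometric: P(X=10) = (1-p)^(k-1)×p = (1/6)^9×5/6 = 5/60466176

P(X=10) = 5/60466176 ≈ 0.00%


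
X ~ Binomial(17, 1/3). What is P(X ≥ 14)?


P(X ≥ 14) = Σ P(X=i) for i=14..17
P(X=14) = 5440/129140163
P(X=15) = 544/129140163
P(X=16) = 34/129140163
P(X=17) = 1/129140163
Sum = 6019/129140163

P(X ≥ 14) = 6019/129140163 ≈ 0.00%


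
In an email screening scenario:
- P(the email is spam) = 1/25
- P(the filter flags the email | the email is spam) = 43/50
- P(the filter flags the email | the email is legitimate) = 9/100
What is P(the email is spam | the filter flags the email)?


Using Bayes' theorem:
P(A|B) = P(B|A)·P(A) / P(B)

P(the filter flags the email) = 43/50 × 1/25 + 9/100 × 24/25
= 43/1250 + 54/625 = 151/1250

P(the email is spam|the filter flags the email) = (43/1250) / (151/1250) = 43/151

P(the email is spam|the filter flags the email) = 43/151 ≈ 28.48%


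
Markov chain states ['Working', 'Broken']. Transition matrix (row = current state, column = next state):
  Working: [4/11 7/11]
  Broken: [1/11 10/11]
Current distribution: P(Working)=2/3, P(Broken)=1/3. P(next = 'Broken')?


P(next=Broken) = Σᵢ P(now=i)×P(i→Broken)
= 2/3×7/11 + 1/3×10/11
= 14/33 + 10/33 = 8/11

P = 8/11 ≈ 0.7273


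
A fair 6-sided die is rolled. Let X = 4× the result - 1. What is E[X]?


E[die] = (1+6)/2 = 7/2
E[X] = 4×7/2 - 1 = 13

E[X] = 13


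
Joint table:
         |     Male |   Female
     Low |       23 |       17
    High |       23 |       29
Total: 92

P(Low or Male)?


P(Low∨Male) = P(Low) + P(Male) - P(Low∧Male)
= (40 + 46 - 23)/92 = 63/92

P = 63/92 ≈ 68.48%


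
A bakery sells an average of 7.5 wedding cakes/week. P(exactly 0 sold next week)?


Poisson(λ=7.5): P(X=0) = e^(-λ)×λ^k/k!
= e^(-7.5) × 7.5^0 / 0!
≈ 0.0005530843701 × 1 / 1 ≈ 0.000553

P(X=0) ≈ 0.000553 ≈ 0.06%


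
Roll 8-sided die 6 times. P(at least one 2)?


P(no 2)^6 = (7/8)^6 = 117649/262144
P(≥1) = 1 - 117649/262144 = 144495/262144

P = 144495/262144 ≈ 55.12%


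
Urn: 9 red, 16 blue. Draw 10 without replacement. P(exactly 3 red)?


Hypergeometric: C(9,3)×C(16,7)/C(25,10)
= 84×11440/3268760 = 2184/7429

P(X=3) = 2184/7429 ≈ 29.40%


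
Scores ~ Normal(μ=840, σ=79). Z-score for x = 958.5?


z = (x - μ)/σ = (958.5 - 840)/79 = 1.5

z = 1.5


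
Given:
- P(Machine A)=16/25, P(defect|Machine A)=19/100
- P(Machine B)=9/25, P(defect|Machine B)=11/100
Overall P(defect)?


P(B) = Σ P(B|Aᵢ)×P(Aᵢ)
  19/100×16/25 = 76/625
  11/100×9/25 = 99/2500
Sum = 403/2500

P(defect) = 403/2500 ≈ 16.12%


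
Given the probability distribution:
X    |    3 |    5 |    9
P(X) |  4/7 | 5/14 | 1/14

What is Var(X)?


E[X] = 29/7
E[X²] = 139/7
Var(X) = E[X²] - (E[X])² = 139/7 - 841/49 = 132/49

Var(X) = 132/49 ≈ 2.6939


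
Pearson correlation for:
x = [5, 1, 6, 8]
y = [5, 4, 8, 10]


n=4, Σx=20, Σy=27, Σxy=157, Σx²=126, Σy²=205
r = (4×157 - 20×27)/√((4×126 - 20²)(4×205 - 27²))
= 88/√(104×91) = 88/√9464 ≈ 88/97.2831 ≈ 0.9046

r ≈ 0.9046


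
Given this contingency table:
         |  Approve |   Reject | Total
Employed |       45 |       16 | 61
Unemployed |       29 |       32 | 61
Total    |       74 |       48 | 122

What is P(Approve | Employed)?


P(Approve | Employed) = 45/(45+16) = 45/61

P(Approve|Employed) = 45/61 ≈ 73.77%


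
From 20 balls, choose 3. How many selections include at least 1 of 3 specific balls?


Complement: C(20,3) - C(17,3) = 1140 - 680 = 460

460


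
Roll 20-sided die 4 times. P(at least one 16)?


P(no 16)^4 = (19/20)^4 = 130321/160000
P(≥1) = 1 - 130321/160000 = 29679/160000

P = 29679/160000 ≈ 18.55%


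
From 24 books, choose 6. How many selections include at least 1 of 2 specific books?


Complement: C(24,6) - C(22,6) = 134596 - 74613 = 59983

59983


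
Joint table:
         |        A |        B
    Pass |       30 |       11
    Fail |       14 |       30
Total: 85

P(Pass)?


P(Pass) = (30+11)/85 = 41/85

P(Pass) = 41/85 ≈ 48.24%


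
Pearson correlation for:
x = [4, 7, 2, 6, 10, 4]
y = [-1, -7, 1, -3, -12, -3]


n=6, Σx=33, Σy=-25, Σxy=-201, Σx²=221, Σy²=213
r = (6×(-201) - 33×(-25))/√((6×221 - 33²)(6×213 - (-25)²))
= -381/√(237×653) = -381/√154761 ≈ -381/393.3967 ≈ -0.9685

r ≈ -0.9685


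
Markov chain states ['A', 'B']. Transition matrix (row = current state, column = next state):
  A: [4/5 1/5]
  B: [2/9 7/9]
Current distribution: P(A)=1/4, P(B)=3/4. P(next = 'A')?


P(next=A) = Σᵢ P(now=i)×P(i→A)
= 1/4×4/5 + 3/4×2/9
= 1/5 + 1/6 = 11/30

P = 11/30 ≈ 0.3667


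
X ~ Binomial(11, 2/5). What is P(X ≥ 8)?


P(X ≥ 8) = Σ P(X=i) for i=8..11
P(X=8) = 228096/9765625
P(X=9) = 50688/9765625
P(X=10) = 33792/48828125
P(X=11) = 2048/48828125
Sum = 285952/9765625

P(X ≥ 8) = 285952/9765625 ≈ 2.93%


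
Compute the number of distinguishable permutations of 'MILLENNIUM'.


Letters: 10, freq: {'M': 2, 'I': 2, 'L': 2, 'E': 1, 'N': 2, 'U': 1}
10!/(2!×2!×2!×1!×2!×1!) = 3628800/16 = 226800

226800


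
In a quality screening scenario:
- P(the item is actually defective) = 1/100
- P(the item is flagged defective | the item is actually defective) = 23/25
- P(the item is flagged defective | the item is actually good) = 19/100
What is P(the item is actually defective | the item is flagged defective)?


Using Bayes' theorem:
P(A|B) = P(B|A)·P(A) / P(B)

P(the item is flagged defective) = 23/25 × 1/100 + 19/100 × 99/100
= 23/2500 + 1881/10000 = 1973/10000

P(the item is actually defective|the item is flagged defective) = (23/2500) / (1973/10000) = 92/1973

P(the item is actually defective|the item is flagged defective) = 92/1973 ≈ 4.66%


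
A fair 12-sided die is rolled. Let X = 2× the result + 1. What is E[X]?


E[die] = (1+12)/2 = 13/2
E[X] = 2×13/2 + 1 = 14

E[X] = 14


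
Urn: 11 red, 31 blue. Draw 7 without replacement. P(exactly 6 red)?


Hypergeometric: C(11,6)×C(31,1)/C(42,7)
= 462×31/26978328 = 2387/4496388

P(X=6) = 2387/4496388 ≈ 0.05%


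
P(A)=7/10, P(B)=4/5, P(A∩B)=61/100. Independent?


P(A)×P(B) = 14/25
P(A∩B) = 61/100
Not equal → NOT independent

No, not independent


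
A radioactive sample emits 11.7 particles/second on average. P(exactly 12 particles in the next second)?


Poisson(λ=11.7): P(X=12) = e^(-λ)×λ^k/k!
= e^(-11.7) × 11.7^12 / 12!
≈ 8.293819161e-06 × 6.58006738204e+12 / 479001600 ≈ 0.113933

P(X=12) ≈ 0.113933 ≈ 11.39%


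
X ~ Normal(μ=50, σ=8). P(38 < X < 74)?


z₁=(38-50)/8=-1.5, z₂=(74-50)/8=3.0
P = Φ(3.0) - Φ(-1.5) = 0.998650 - 0.066807 = 0.931843 ≈ 0.9318

P(38 < X < 74) ≈ 0.9318


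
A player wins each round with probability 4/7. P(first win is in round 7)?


Geometric: P(X=7) = (1-p)^(k-1)×p = (3/7)^6×4/7 = 2916/823543

P(X=7) = 2916/823543 ≈ 0.35%


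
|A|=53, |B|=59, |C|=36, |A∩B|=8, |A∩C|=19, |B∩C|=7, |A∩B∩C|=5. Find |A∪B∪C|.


|A∪B∪C| = 53+59+36-8-19-7+5 = 119

|A∪B∪C| = 119


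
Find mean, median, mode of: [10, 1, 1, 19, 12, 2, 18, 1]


Sorted: [1, 1, 1, 2, 10, 12, 18, 19]
Mean = 64/8 = 8
Median = 6
Freq: {10: 1, 1: 3, 19: 1, 12: 1, 2: 1, 18: 1}
Mode: [1]

Mean=8, Median=6, Mode=1


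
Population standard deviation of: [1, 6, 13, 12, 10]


Mean = 42/5
  (1-42/5)²=1369/25
  (6-42/5)²=144/25
  (13-42/5)²=529/25
  (12-42/5)²=324/25
  (10-42/5)²=64/25
Σ(x-μ)² = 486/5
σ² = (486/5)/5 = 486/25

σ = √(486/25) ≈ 4.4091


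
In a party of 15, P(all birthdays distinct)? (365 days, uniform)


P(all different) = Π(365-i)/365 for i=0..14
= (365/365)×(364/365)×...×(351/365)
= 0.747099

P ≈ 0.7471 ≈ 74.71%


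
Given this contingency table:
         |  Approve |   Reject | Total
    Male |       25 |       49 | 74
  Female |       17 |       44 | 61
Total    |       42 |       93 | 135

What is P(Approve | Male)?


P(Approve | Male) = 25/(25+49) = 25/74

P(Approve|Male) = 25/74 ≈ 33.78%


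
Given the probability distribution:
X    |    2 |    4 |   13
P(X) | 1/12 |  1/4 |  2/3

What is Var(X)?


E[X] = 59/6
E[X²] = 117
Var(X) = E[X²] - (E[X])² = 117 - 3481/36 = 731/36

Var(X) = 731/36 ≈ 20.3056


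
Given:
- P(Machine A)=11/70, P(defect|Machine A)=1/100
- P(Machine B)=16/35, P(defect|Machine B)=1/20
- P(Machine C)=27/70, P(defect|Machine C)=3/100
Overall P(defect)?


P(B) = Σ P(B|Aᵢ)×P(Aᵢ)
  1/100×11/70 = 11/7000
  1/20×16/35 = 4/175
  3/100×27/70 = 81/7000
Sum = 9/250

P(defect) = 9/250 ≈ 3.60%


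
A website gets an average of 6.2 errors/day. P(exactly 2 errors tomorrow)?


Poisson(λ=6.2): P(X=2) = e^(-λ)×λ^k/k!
= e^(-6.2) × 6.2^2 / 2!
≈ 0.002029430636 × 38.44 / 2 ≈ 0.039006

P(X=2) ≈ 0.039006 ≈ 3.90%


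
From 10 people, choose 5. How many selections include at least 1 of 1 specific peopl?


Complement: C(10,5) - C(9,5) = 252 - 126 = 126

126


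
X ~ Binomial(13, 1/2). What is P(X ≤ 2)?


P(X ≤ 2) = Σ P(X=i) for i=0..2
P(X=0) = 1/8192
P(X=1) = 13/8192
P(X=2) = 39/4096
Sum = 23/2048

P(X ≤ 2) = 23/2048 ≈ 1.12%


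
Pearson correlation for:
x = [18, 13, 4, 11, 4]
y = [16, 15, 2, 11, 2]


n=5, Σx=50, Σy=46, Σxy=620, Σx²=646, Σy²=610
r = (5×620 - 50×46)/√((5×646 - 50²)(5×610 - 46²))
= 800/√(730×934) = 800/√681820 ≈ 800/825.7239 ≈ 0.9688

r ≈ 0.9688


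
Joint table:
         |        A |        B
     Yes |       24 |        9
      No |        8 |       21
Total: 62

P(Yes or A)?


P(Yes∨A) = P(Yes) + P(A) - P(Yes∧A)
= (33 + 32 - 24)/62 = 41/62

P = 41/62 ≈ 66.13%


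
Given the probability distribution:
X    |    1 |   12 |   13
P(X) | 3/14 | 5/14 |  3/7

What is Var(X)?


E[X] = 141/14
E[X²] = 1737/14
Var(X) = E[X²] - (E[X])² = 1737/14 - 19881/196 = 4437/196

Var(X) = 4437/196 ≈ 22.6378


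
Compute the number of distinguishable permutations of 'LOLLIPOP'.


Letters: 8, freq: {'L': 3, 'O': 2, 'I': 1, 'P': 2}
8!/(3!×2!×1!×2!) = 40320/24 = 1680

1680


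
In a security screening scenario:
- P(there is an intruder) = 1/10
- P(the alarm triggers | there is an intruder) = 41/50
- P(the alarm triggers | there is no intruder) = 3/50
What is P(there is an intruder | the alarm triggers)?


Using Bayes' theorem:
P(A|B) = P(B|A)·P(A) / P(B)

P(the alarm triggers) = 41/50 × 1/10 + 3/50 × 9/10
= 41/500 + 27/500 = 17/125

P(there is an intruder|the alarm triggers) = (41/500) / (17/125) = 41/68

P(there is an intruder|the alarm triggers) = 41/68 ≈ 60.29%


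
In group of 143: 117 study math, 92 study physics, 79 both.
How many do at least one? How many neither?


|A∪B| = 117+92-79 = 130
Neither = 143-130 = 13

At least one: 130; Neither: 13


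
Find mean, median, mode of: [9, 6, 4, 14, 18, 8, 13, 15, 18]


Sorted: [4, 6, 8, 9, 13, 14, 15, 18, 18]
Mean = 105/9 = 35/3
Median = 13
Freq: {9: 1, 6: 1, 4: 1, 14: 1, 18: 2, 8: 1, 13: 1, 15: 1}
Mode: [18]

Mean=35/3, Median=13, Mode=18


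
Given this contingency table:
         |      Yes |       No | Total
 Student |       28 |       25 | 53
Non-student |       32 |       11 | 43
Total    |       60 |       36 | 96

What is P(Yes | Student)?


P(Yes | Student) = 28/(28+25) = 28/53

P(Yes|Student) = 28/53 ≈ 52.83%


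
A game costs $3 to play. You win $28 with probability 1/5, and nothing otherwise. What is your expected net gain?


E[gain] = (28-3)×1/5 + (-3)×4/5
= 5 - 12/5 = 13/5

Expected net gain = $13/5 ≈ $2.60


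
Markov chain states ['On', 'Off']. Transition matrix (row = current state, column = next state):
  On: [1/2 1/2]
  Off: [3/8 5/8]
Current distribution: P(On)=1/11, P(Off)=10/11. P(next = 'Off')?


P(next=Off) = Σᵢ P(now=i)×P(i→Off)
= 1/11×1/2 + 10/11×5/8
= 1/22 + 25/44 = 27/44

P = 27/44 ≈ 0.6136


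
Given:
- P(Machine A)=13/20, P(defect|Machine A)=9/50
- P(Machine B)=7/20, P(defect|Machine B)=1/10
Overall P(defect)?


P(B) = Σ P(B|Aᵢ)×P(Aᵢ)
  9/50×13/20 = 117/1000
  1/10×7/20 = 7/200
Sum = 19/125

P(defect) = 19/125 ≈ 15.20%


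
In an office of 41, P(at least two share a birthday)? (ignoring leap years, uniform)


P(all different) = Π(365-i)/365 for i=0..40
= 0.096848
P(match) = 1 - 0.096848 = 0.903152

P ≈ 0.9032 ≈ 90.32%


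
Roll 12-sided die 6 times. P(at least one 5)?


P(no 5)^6 = (11/12)^6 = 1771561/2985984
P(≥1) = 1 - 1771561/2985984 = 1214423/2985984

P = 1214423/2985984 ≈ 40.67%


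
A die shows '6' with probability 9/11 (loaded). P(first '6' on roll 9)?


Geometric: P(X=9) = (1-p)^(k-1)×p = (2/11)^8×9/11 = 2304/2357947691

P(X=9) = 2304/2357947691 ≈ 0.00%


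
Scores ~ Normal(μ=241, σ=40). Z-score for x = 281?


z = (x - μ)/σ = (281 - 241)/40 = 1.0

z = 1.0


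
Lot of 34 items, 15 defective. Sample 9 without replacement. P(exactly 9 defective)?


Hypergeometric: C(15,9)×C(19,0)/C(34,9)
= 5005×1/52451256 = 35/366792

P(X=9) = 35/366792 ≈ 0.01%


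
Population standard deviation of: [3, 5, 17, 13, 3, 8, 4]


Mean = 53/7
  (3-53/7)²=1024/49
  (5-53/7)²=324/49
  (17-53/7)²=4356/49
  (13-53/7)²=1444/49
  (3-53/7)²=1024/49
  (8-53/7)²=9/49
  (4-53/7)²=625/49
Σ(x-μ)² = 1258/7
σ² = (1258/7)/7 = 1258/49

σ = √(1258/49) ≈ 5.0669


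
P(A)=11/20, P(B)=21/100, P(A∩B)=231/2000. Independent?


P(A)×P(B) = 231/2000
P(A∩B) = 231/2000
Equal ✓ → Independent

Yes, independent


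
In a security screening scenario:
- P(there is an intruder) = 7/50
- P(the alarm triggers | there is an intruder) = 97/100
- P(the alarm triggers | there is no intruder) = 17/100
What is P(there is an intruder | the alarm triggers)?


Using Bayes' theorem:
P(A|B) = P(B|A)·P(A) / P(B)

P(the alarm triggers) = 97/100 × 7/50 + 17/100 × 43/50
= 679/5000 + 731/5000 = 141/500

P(there is an intruder|the alarm triggers) = (679/5000) / (141/500) = 679/1410

P(there is an intruder|the alarm triggers) = 679/1410 ≈ 48.16%


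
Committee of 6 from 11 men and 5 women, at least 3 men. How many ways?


Count by #men:
  3M,3W: C(11,3)×C(5,3)=1650
  4M,2W: C(11,4)×C(5,2)=3300
  5M,1W: C(11,5)×C(5,1)=2310
  6M,0W: C(11,6)×C(5,0)=462
Total = 7722

7722


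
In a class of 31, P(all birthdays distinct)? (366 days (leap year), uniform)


P(all different) = Π(366-i)/366 for i=0..30
= (366/366)×(365/366)×...×(336/366)
= 0.270541

P ≈ 0.2705 ≈ 27.05%


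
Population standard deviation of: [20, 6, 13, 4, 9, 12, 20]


Mean = 84/7 = 12
  (20-12)²=64
  (6-12)²=36
  (13-12)²=1
  (4-12)²=64
  (9-12)²=9
  (12-12)²=0
  (20-12)²=64
Σ(x-μ)² = 238
σ² = 238/7 = 34

σ = √(34) ≈ 5.8310


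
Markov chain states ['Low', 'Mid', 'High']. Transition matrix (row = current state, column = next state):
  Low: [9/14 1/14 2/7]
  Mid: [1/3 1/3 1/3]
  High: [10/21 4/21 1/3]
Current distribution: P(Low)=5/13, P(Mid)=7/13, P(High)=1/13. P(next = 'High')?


P(next=High) = Σᵢ P(now=i)×P(i→High)
= 5/13×2/7 + 7/13×1/3 + 1/13×1/3
= 10/91 + 7/39 + 1/39 = 86/273

P = 86/273 ≈ 0.3150


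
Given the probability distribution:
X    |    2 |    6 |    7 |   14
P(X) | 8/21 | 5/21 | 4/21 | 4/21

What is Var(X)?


E[X] = 130/21
E[X²] = 1192/21
Var(X) = E[X²] - (E[X])² = 1192/21 - 16900/441 = 8132/441

Var(X) = 8132/441 ≈ 18.4399


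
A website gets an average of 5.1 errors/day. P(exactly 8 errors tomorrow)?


Poisson(λ=5.1): P(X=8) = e^(-λ)×λ^k/k!
= e^(-5.1) × 5.1^8 / 8!
≈ 0.006096746566 × 457679.445704 / 40320 ≈ 0.069205

P(X=8) ≈ 0.069205 ≈ 6.92%


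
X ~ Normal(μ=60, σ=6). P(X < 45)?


z = (45-60)/6 = -2.5
P(Z < -2.5) = 0.0062

P(X < 45) ≈ 0.0062


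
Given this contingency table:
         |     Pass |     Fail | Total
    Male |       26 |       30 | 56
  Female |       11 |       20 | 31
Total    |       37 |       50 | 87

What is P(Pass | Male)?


P(Pass | Male) = 26/(26+30) = 26/56 = 13/28

P(Pass|Male) = 13/28 ≈ 46.43%


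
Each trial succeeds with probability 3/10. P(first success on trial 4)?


Geometric: P(X=4) = (1-p)^(k-1)×p = (7/10)^3×3/10 = 1029/10000

P(X=4) = 1029/10000 ≈ 10.29%
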